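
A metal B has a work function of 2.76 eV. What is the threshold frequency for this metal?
6.6737e+14 Hz

The threshold frequency is when the photon energy equals the work function:
hf₀ = φ

Solving for f₀:
f₀ = φ/h = (2.76 eV × 1.602×10⁻¹⁹ J/eV) / (6.626×10⁻³⁴ J·s)
f₀ = 6.6737e+14 Hz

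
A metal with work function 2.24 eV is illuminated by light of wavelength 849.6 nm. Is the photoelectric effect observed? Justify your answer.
No

For photoemission, the photon energy must exceed the work function.

Photon energy: E = hc/λ = 1.4593 eV
Work function: φ = 2.24 eV

Since E_photon (1.4593 eV) < φ (2.24 eV), photoemission will NOT occur.
The threshold wavelength is λ₀ = hc/φ = 553.5 nm.
Since 849.6 nm > 553.5 nm, the photons lack sufficient energy.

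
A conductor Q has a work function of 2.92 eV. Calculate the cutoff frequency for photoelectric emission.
7.0605e+14 Hz

The threshold frequency is when the photon energy equals the work function:
hf₀ = φ

Solving for f₀:
f₀ = φ/h = (2.92 eV × 1.602×10⁻¹⁹ J/eV) / (6.626×10⁻³⁴ J·s)
f₀ = 7.0605e+14 Hz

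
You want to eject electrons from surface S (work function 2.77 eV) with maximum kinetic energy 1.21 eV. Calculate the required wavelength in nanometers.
311.52 nm

From Einstein's equation: KE_max = hc/λ - φ

Rearranging for λ:
hc/λ = KE_max + φ
λ = hc/(KE_max + φ)

Required photon energy:
E_photon = KE_max + φ = 1.21 + 2.77 = 3.98 eV

Required wavelength:
λ = hc/E_photon = (6.626×10⁻³⁴)(3×10⁸) / (3.98 × 1.602×10⁻¹⁹)
λ = 311.52 nm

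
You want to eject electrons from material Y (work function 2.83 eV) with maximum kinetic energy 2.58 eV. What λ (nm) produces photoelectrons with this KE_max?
229.18 nm

From Einstein's equation: KE_max = hc/λ - φ

Rearranging for λ:
hc/λ = KE_max + φ
λ = hc/(KE_max + φ)

Required photon energy:
E_photon = KE_max + φ = 2.58 + 2.83 = 5.41 eV

Required wavelength:
λ = hc/E_photon = (6.626×10⁻³⁴)(3×10⁸) / (5.41 × 1.602×10⁻¹⁹)
λ = 229.18 nm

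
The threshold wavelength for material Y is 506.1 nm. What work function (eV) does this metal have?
2.45 eV

At the threshold wavelength, photon energy equals work function:
φ = hc/λ₀

Calculating:
φ = (6.626×10⁻³⁴ J·s)(3×10⁸ m/s) / (506.1×10⁻⁹ m)
φ = 2.45 eV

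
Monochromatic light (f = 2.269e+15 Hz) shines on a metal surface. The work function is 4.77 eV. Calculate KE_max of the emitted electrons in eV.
4.6138 eV

Using Einstein's photoelectric equation: KE_max = hf - φ

First, calculate the photon energy:
E_photon = hf = (6.626×10⁻³⁴ J·s)(2.269e+15 Hz)
E_photon = 9.3838 eV

Then, the maximum kinetic energy:
KE_max = E_photon - φ = 9.3838 eV - 4.77 eV = 4.6138 eV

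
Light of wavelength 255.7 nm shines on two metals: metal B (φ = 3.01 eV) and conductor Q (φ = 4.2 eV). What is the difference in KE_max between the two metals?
1.1900 eV

Using KE_max = hc/λ - φ for each metal:

Photon energy: E = hc/λ = 4.8488 eV

For metal B (φ₁ = 3.01 eV):
KE₁ = E - φ₁ = 4.8488 - 3.01 = 1.8388 eV

For conductor Q (φ₂ = 4.2 eV):
KE₂ = E - φ₂ = 4.8488 - 4.2 = 0.6488 eV

Difference:
ΔKE = KE₁ - KE₂ = 1.8388 - 0.6488 = 1.1900 eV

Note: The difference equals the difference in work functions: 4.2 - 3.01 = 1.19 eV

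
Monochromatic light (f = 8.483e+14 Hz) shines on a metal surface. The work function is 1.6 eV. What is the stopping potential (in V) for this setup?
1.9083 V

The stopping potential V_s satisfies: eV_s = KE_max

First, find KE_max using Einstein's equation:
E_photon = hf = (6.626×10⁻³⁴ J·s)(8.483e+14 Hz) = 3.5083 eV
KE_max = E_photon - φ = 3.5083 - 1.6 = 1.9083 eV

Since eV_s = KE_max:
V_s = KE_max/e = 1.9083 V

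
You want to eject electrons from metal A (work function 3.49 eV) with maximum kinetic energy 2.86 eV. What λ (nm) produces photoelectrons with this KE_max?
195.25 nm

From Einstein's equation: KE_max = hc/λ - φ

Rearranging for λ:
hc/λ = KE_max + φ
λ = hc/(KE_max + φ)

Required photon energy:
E_photon = KE_max + φ = 2.86 + 3.49 = 6.35 eV

Required wavelength:
λ = hc/E_photon = (6.626×10⁻³⁴)(3×10⁸) / (6.35 × 1.602×10⁻¹⁹)
λ = 195.25 nm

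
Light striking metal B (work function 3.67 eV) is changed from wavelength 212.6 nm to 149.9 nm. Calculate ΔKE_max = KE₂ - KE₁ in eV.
2.4393 eV

Using Einstein's equation: KE_max = hc/λ - φ

For λ₁ = 212.6 nm:
KE₁ = hc/λ₁ - φ = 5.8318 - 3.67 = 2.1618 eV

For λ₂ = 149.9 nm:
KE₂ = hc/λ₂ - φ = 8.2711 - 3.67 = 4.6011 eV

Change in KE:
ΔKE = KE₂ - KE₁ = 4.6011 - 2.1618 = 2.4393 eV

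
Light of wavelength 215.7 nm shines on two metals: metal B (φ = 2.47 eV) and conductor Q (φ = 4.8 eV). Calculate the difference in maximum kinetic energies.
2.3300 eV

Using KE_max = hc/λ - φ for each metal:

Photon energy: E = hc/λ = 5.7480 eV

For metal B (φ₁ = 2.47 eV):
KE₁ = E - φ₁ = 5.7480 - 2.47 = 3.2780 eV

For conductor Q (φ₂ = 4.8 eV):
KE₂ = E - φ₂ = 5.7480 - 4.8 = 0.9480 eV

Difference:
ΔKE = KE₁ - KE₂ = 3.2780 - 0.9480 = 2.3300 eV

Note: The difference equals the difference in work functions: 4.8 - 2.47 = 2.33 eV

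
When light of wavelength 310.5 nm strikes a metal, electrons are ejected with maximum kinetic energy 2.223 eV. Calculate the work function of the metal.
1.77 eV

From Einstein's photoelectric equation: KE_max = hf - φ = hc/λ - φ

Rearranging for φ:
φ = hc/λ - KE_max

Calculate photon energy:
E_photon = hc/λ = 3.9930 eV

Therefore:
φ = 3.9930 - 2.223 = 1.77 eV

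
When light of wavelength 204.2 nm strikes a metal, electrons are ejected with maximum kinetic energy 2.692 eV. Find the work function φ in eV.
3.38 eV

From Einstein's photoelectric equation: KE_max = hf - φ = hc/λ - φ

Rearranging for φ:
φ = hc/λ - KE_max

Calculate photon energy:
E_photon = hc/λ = 6.0717 eV

Therefore:
φ = 6.0717 - 2.692 = 3.38 eV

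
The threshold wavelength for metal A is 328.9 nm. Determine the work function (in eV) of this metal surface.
3.77 eV

At the threshold wavelength, photon energy equals work function:
φ = hc/λ₀

Calculating:
φ = (6.626×10⁻³⁴ J·s)(3×10⁸ m/s) / (328.9×10⁻⁹ m)
φ = 3.77 eV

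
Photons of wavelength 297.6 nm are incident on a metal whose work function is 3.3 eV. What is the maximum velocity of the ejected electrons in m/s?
5.5197e+05 m/s

First, find the maximum kinetic energy:
E_photon = hc/λ = 4.1661 eV
KE_max = E_photon - φ = 4.1661 - 3.3 = 0.8661 eV

Convert to Joules: KE_max = 0.8661 × 1.602×10⁻¹⁹ J = 1.3877e-19 J

Then use KE = ½mv² to find velocity:
v = √(2·KE/m) = √(2 × 1.3877e-19 J / 9.109e-31 kg)
v = 5.5197e+05 m/s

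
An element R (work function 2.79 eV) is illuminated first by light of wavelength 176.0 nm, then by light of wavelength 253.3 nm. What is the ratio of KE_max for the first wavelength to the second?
2.0214

Using Einstein's equation: KE_max = hc/λ - φ

For λ₁ = 176.0 nm:
E₁ = hc/λ₁ = 7.0446 eV
KE₁ = E₁ - φ = 7.0446 - 2.79 = 4.2546 eV

For λ₂ = 253.3 nm:
E₂ = hc/λ₂ = 4.8948 eV
KE₂ = E₂ - φ = 4.8948 - 2.79 = 2.1048 eV

Ratio: KE₁/KE₂ = 4.2546/2.1048 = 2.0214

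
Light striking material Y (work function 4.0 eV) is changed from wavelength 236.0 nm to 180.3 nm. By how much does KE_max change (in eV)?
1.6230 eV

Using Einstein's equation: KE_max = hc/λ - φ

For λ₁ = 236.0 nm:
KE₁ = hc/λ₁ - φ = 5.2536 - 4.0 = 1.2536 eV

For λ₂ = 180.3 nm:
KE₂ = hc/λ₂ - φ = 6.8766 - 4.0 = 2.8766 eV

Change in KE:
ΔKE = KE₂ - KE₁ = 2.8766 - 1.2536 = 1.6230 eV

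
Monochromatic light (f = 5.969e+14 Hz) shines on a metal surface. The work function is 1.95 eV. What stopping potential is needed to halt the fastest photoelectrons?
0.5186 V

The stopping potential V_s satisfies: eV_s = KE_max

First, find KE_max using Einstein's equation:
E_photon = hf = (6.626×10⁻³⁴ J·s)(5.969e+14 Hz) = 2.4686 eV
KE_max = E_photon - φ = 2.4686 - 1.95 = 0.5186 eV

Since eV_s = KE_max:
V_s = KE_max/e = 0.5186 V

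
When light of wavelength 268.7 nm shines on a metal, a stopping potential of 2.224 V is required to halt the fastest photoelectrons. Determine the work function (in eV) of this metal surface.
2.39 eV

The stopping potential gives the maximum kinetic energy: KE_max = eV_s = 2.224 eV

From Einstein's photoelectric equation: KE_max = hc/λ - φ
Rearranging: φ = hc/λ - KE_max

Calculate photon energy:
E_photon = hc/λ = (6.626×10⁻³⁴ J·s)(3×10⁸ m/s) / (268.7×10⁻⁹ m) = 4.6142 eV

Therefore:
φ = 4.6142 - 2.224 = 2.39 eV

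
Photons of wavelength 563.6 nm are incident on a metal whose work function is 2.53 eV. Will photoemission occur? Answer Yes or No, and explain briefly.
No

For photoemission, the photon energy must exceed the work function.

Photon energy: E = hc/λ = 2.1999 eV
Work function: φ = 2.53 eV

Since E_photon (2.1999 eV) < φ (2.53 eV), photoemission will NOT occur.
The threshold wavelength is λ₀ = hc/φ = 490.1 nm.
Since 563.6 nm > 490.1 nm, the photons lack sufficient energy.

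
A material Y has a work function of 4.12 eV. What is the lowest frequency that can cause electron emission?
9.9621e+14 Hz

The threshold frequency is when the photon energy equals the work function:
hf₀ = φ

Solving for f₀:
f₀ = φ/h = (4.12 eV × 1.602×10⁻¹⁹ J/eV) / (6.626×10⁻³⁴ J·s)
f₀ = 9.9621e+14 Hz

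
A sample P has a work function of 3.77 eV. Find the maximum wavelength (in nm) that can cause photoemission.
328.87 nm

The threshold wavelength is when the photon energy equals the work function:
hc/λ₀ = φ

Solving for λ₀:
λ₀ = hc/φ = (6.626×10⁻³⁴ J·s)(3×10⁸ m/s) / (3.77 eV × 1.602×10⁻¹⁹ J/eV)
λ₀ = 328.87 nm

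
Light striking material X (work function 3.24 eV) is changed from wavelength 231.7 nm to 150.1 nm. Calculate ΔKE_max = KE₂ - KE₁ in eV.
2.9090 eV

Using Einstein's equation: KE_max = hc/λ - φ

For λ₁ = 231.7 nm:
KE₁ = hc/λ₁ - φ = 5.3511 - 3.24 = 2.1111 eV

For λ₂ = 150.1 nm:
KE₂ = hc/λ₂ - φ = 8.2601 - 3.24 = 5.0201 eV

Change in KE:
ΔKE = KE₂ - KE₁ = 5.0201 - 2.1111 = 2.9090 eV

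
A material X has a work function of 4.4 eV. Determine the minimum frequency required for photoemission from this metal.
1.0639e+15 Hz

The threshold frequency is when the photon energy equals the work function:
hf₀ = φ

Solving for f₀:
f₀ = φ/h = (4.4 eV × 1.602×10⁻¹⁹ J/eV) / (6.626×10⁻³⁴ J·s)
f₀ = 1.0639e+15 Hz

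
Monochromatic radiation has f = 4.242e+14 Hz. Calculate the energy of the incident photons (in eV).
1.7544 eV

Using E = hf:

E = hf = (6.626×10⁻³⁴ J·s)(4.242e+14 Hz)
E = 1.7544 eV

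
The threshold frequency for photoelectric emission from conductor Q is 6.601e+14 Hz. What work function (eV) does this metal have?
2.73 eV

At the threshold frequency, photon energy equals work function:
φ = hf₀

Calculating:
φ = (6.626×10⁻³⁴ J·s)(6.601e+14 Hz)
φ = 2.73 eV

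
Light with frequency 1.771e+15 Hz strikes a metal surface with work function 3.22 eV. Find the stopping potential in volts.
4.1043 V

The stopping potential V_s satisfies: eV_s = KE_max

First, find KE_max using Einstein's equation:
E_photon = hf = (6.626×10⁻³⁴ J·s)(1.771e+15 Hz) = 7.3243 eV
KE_max = E_photon - φ = 7.3243 - 3.22 = 4.1043 eV

Since eV_s = KE_max:
V_s = KE_max/e = 4.1043 V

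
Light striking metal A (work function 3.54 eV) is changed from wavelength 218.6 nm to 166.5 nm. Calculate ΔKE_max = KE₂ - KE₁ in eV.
1.7748 eV

Using Einstein's equation: KE_max = hc/λ - φ

For λ₁ = 218.6 nm:
KE₁ = hc/λ₁ - φ = 5.6717 - 3.54 = 2.1317 eV

For λ₂ = 166.5 nm:
KE₂ = hc/λ₂ - φ = 7.4465 - 3.54 = 3.9065 eV

Change in KE:
ΔKE = KE₂ - KE₁ = 3.9065 - 2.1317 = 1.7748 eV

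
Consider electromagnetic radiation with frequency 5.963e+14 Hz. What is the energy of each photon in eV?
2.4661 eV

Using E = hf:

E = hf = (6.626×10⁻³⁴ J·s)(5.963e+14 Hz)
E = 2.4661 eV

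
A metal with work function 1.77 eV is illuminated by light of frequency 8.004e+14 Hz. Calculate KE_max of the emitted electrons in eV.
1.5402 eV

Using Einstein's photoelectric equation: KE_max = hf - φ

First, calculate the photon energy:
E_photon = hf = (6.626×10⁻³⁴ J·s)(8.004e+14 Hz)
E_photon = 3.3102 eV

Then, the maximum kinetic energy:
KE_max = E_photon - φ = 3.3102 eV - 1.77 eV = 1.5402 eV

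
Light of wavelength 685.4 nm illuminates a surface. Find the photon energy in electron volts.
1.8089 eV

Using E = hf = hc/λ:

E = hc/λ = (6.626×10⁻³⁴ J·s)(3×10⁸ m/s) / (685.4×10⁻⁹ m)
E = 1.8089 eV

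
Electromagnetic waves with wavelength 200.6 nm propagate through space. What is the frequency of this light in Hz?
1.4945e+15 Hz

Using the wave equation: c = fλ

Solving for frequency:
f = c/λ = (3×10⁸ m/s) / (200.6×10⁻⁹ m)
f = 1.4945e+15 Hz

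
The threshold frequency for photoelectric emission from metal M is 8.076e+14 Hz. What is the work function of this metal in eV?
3.34 eV

At the threshold frequency, photon energy equals work function:
φ = hf₀

Calculating:
φ = (6.626×10⁻³⁴ J·s)(8.076e+14 Hz)
φ = 3.34 eV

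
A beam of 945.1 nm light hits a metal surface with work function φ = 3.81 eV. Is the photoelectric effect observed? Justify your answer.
No

For photoemission, the photon energy must exceed the work function.

Photon energy: E = hc/λ = 1.3119 eV
Work function: φ = 3.81 eV

Since E_photon (1.3119 eV) < φ (3.81 eV), photoemission will NOT occur.
The threshold wavelength is λ₀ = hc/φ = 325.4 nm.
Since 945.1 nm > 325.4 nm, the photons lack sufficient energy.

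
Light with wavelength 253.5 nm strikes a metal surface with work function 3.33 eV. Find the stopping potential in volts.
1.5609 V

The stopping potential V_s satisfies: eV_s = KE_max

First, find KE_max using Einstein's equation:
E_photon = hc/λ = 4.8909 eV
KE_max = E_photon - φ = 4.8909 - 3.33 = 1.5609 eV

Since eV_s = KE_max:
V_s = KE_max/e = 1.5609 V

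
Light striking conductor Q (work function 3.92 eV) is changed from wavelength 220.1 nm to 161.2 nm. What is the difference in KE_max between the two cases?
2.0582 eV

Using Einstein's equation: KE_max = hc/λ - φ

For λ₁ = 220.1 nm:
KE₁ = hc/λ₁ - φ = 5.6331 - 3.92 = 1.7131 eV

For λ₂ = 161.2 nm:
KE₂ = hc/λ₂ - φ = 7.6913 - 3.92 = 3.7713 eV

Change in KE:
ΔKE = KE₂ - KE₁ = 3.7713 - 1.7131 = 2.0582 eV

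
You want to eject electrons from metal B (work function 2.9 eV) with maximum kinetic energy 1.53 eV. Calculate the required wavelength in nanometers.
279.87 nm

From Einstein's equation: KE_max = hc/λ - φ

Rearranging for λ:
hc/λ = KE_max + φ
λ = hc/(KE_max + φ)

Required photon energy:
E_photon = KE_max + φ = 1.53 + 2.9 = 4.43 eV

Required wavelength:
λ = hc/E_photon = (6.626×10⁻³⁴)(3×10⁸) / (4.43 × 1.602×10⁻¹⁹)
λ = 279.87 nm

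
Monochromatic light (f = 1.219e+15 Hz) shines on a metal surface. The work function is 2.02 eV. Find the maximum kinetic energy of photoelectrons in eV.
3.0214 eV

Using Einstein's photoelectric equation: KE_max = hf - φ

First, calculate the photon energy:
E_photon = hf = (6.626×10⁻³⁴ J·s)(1.219e+15 Hz)
E_photon = 5.0414 eV

Then, the maximum kinetic energy:
KE_max = E_photon - φ = 5.0414 eV - 2.02 eV = 3.0214 eV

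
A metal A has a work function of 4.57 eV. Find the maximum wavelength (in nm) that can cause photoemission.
271.30 nm

The threshold wavelength is when the photon energy equals the work function:
hc/λ₀ = φ

Solving for λ₀:
λ₀ = hc/φ = (6.626×10⁻³⁴ J·s)(3×10⁸ m/s) / (4.57 eV × 1.602×10⁻¹⁹ J/eV)
λ₀ = 271.30 nm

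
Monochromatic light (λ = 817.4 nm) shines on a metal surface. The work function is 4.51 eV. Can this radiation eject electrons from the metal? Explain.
No

For photoemission, the photon energy must exceed the work function.

Photon energy: E = hc/λ = 1.5168 eV
Work function: φ = 4.51 eV

Since E_photon (1.5168 eV) < φ (4.51 eV), photoemission will NOT occur.
The threshold wavelength is λ₀ = hc/φ = 274.9 nm.
Since 817.4 nm > 274.9 nm, the photons lack sufficient energy.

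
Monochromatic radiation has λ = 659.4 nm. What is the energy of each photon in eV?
1.8803 eV

Using E = hf = hc/λ:

E = hc/λ = (6.626×10⁻³⁴ J·s)(3×10⁸ m/s) / (659.4×10⁻⁹ m)
E = 1.8803 eV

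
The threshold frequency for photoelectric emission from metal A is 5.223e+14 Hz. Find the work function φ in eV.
2.16 eV

At the threshold frequency, photon energy equals work function:
φ = hf₀

Calculating:
φ = (6.626×10⁻³⁴ J·s)(5.223e+14 Hz)
φ = 2.16 eV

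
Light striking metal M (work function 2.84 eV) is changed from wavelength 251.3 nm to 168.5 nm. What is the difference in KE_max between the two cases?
2.4244 eV

Using Einstein's equation: KE_max = hc/λ - φ

For λ₁ = 251.3 nm:
KE₁ = hc/λ₁ - φ = 4.9337 - 2.84 = 2.0937 eV

For λ₂ = 168.5 nm:
KE₂ = hc/λ₂ - φ = 7.3581 - 2.84 = 4.5181 eV

Change in KE:
ΔKE = KE₂ - KE₁ = 4.5181 - 2.0937 = 2.4244 eV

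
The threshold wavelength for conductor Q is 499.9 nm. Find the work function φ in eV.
2.48 eV

At the threshold wavelength, photon energy equals work function:
φ = hc/λ₀

Calculating:
φ = (6.626×10⁻³⁴ J·s)(3×10⁸ m/s) / (499.9×10⁻⁹ m)
φ = 2.48 eV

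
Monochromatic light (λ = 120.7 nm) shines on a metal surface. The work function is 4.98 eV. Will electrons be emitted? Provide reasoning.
Yes

For photoemission, the photon energy must exceed the work function.

Photon energy: E = hc/λ = 10.2721 eV
Work function: φ = 4.98 eV

Since E_photon (10.2721 eV) > φ (4.98 eV), photoemission WILL occur.
The threshold wavelength is λ₀ = hc/φ = 249.0 nm.
Since 120.7 nm < 249.0 nm, the light has sufficient energy.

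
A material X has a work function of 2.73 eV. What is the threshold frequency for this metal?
6.6011e+14 Hz

The threshold frequency is when the photon energy equals the work function:
hf₀ = φ

Solving for f₀:
f₀ = φ/h = (2.73 eV × 1.602×10⁻¹⁹ J/eV) / (6.626×10⁻³⁴ J·s)
f₀ = 6.6011e+14 Hz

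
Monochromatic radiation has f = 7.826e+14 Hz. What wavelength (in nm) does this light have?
383.07 nm

Using the wave equation: c = fλ

Solving for wavelength:
λ = c/f = (3×10⁸ m/s) / (7.826e+14 Hz)
λ = 383.07 nm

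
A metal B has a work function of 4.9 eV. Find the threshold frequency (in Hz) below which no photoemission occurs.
1.1848e+15 Hz

The threshold frequency is when the photon energy equals the work function:
hf₀ = φ

Solving for f₀:
f₀ = φ/h = (4.9 eV × 1.602×10⁻¹⁹ J/eV) / (6.626×10⁻³⁴ J·s)
f₀ = 1.1848e+15 Hz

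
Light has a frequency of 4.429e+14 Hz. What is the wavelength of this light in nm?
676.89 nm

Using the wave equation: c = fλ

Solving for wavelength:
λ = c/f = (3×10⁸ m/s) / (4.429e+14 Hz)
λ = 676.89 nm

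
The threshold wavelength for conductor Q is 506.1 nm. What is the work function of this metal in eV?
2.45 eV

At the threshold wavelength, photon energy equals work function:
φ = hc/λ₀

Calculating:
φ = (6.626×10⁻³⁴ J·s)(3×10⁸ m/s) / (506.1×10⁻⁹ m)
φ = 2.45 eV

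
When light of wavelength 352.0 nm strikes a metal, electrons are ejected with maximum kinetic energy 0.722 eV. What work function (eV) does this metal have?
2.80 eV

From Einstein's photoelectric equation: KE_max = hf - φ = hc/λ - φ

Rearranging for φ:
φ = hc/λ - KE_max

Calculate photon energy:
E_photon = hc/λ = 3.5223 eV

Therefore:
φ = 3.5223 - 0.722 = 2.80 eV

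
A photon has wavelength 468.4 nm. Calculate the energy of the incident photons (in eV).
2.6470 eV

Using E = hf = hc/λ:

E = hc/λ = (6.626×10⁻³⁴ J·s)(3×10⁸ m/s) / (468.4×10⁻⁹ m)
E = 2.6470 eV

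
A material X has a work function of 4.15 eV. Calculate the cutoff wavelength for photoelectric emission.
298.76 nm

The threshold wavelength is when the photon energy equals the work function:
hc/λ₀ = φ

Solving for λ₀:
λ₀ = hc/φ = (6.626×10⁻³⁴ J·s)(3×10⁸ m/s) / (4.15 eV × 1.602×10⁻¹⁹ J/eV)
λ₀ = 298.76 nm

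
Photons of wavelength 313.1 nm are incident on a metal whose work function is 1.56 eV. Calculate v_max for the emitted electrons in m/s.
9.1880e+05 m/s

First, find the maximum kinetic energy:
E_photon = hc/λ = 3.9599 eV
KE_max = E_photon - φ = 3.9599 - 1.56 = 2.3999 eV

Convert to Joules: KE_max = 2.3999 × 1.602×10⁻¹⁹ J = 3.8450e-19 J

Then use KE = ½mv² to find velocity:
v = √(2·KE/m) = √(2 × 3.8450e-19 J / 9.109e-31 kg)
v = 9.1880e+05 m/s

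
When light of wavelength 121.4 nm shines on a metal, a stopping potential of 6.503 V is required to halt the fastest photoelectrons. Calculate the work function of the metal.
3.71 eV

The stopping potential gives the maximum kinetic energy: KE_max = eV_s = 6.503 eV

From Einstein's photoelectric equation: KE_max = hc/λ - φ
Rearranging: φ = hc/λ - KE_max

Calculate photon energy:
E_photon = hc/λ = (6.626×10⁻³⁴ J·s)(3×10⁸ m/s) / (121.4×10⁻⁹ m) = 10.2129 eV

Therefore:
φ = 10.2129 - 6.503 = 3.71 eV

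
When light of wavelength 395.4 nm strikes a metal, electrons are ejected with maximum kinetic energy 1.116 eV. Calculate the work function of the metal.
2.02 eV

From Einstein's photoelectric equation: KE_max = hf - φ = hc/λ - φ

Rearranging for φ:
φ = hc/λ - KE_max

Calculate photon energy:
E_photon = hc/λ = 3.1357 eV

Therefore:
φ = 3.1357 - 1.116 = 2.02 eV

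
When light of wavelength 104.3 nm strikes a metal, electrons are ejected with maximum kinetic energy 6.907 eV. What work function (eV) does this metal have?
4.98 eV

From Einstein's photoelectric equation: KE_max = hf - φ = hc/λ - φ

Rearranging for φ:
φ = hc/λ - KE_max

Calculate photon energy:
E_photon = hc/λ = 11.8873 eV

Therefore:
φ = 11.8873 - 6.907 = 4.98 eV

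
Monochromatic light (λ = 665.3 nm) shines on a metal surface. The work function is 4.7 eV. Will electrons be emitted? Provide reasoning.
No

For photoemission, the photon energy must exceed the work function.

Photon energy: E = hc/λ = 1.8636 eV
Work function: φ = 4.7 eV

Since E_photon (1.8636 eV) < φ (4.7 eV), photoemission will NOT occur.
The threshold wavelength is λ₀ = hc/φ = 263.8 nm.
Since 665.3 nm > 263.8 nm, the photons lack sufficient energy.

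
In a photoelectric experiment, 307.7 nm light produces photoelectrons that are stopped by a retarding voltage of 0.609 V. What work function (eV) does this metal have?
3.42 eV

The stopping potential gives the maximum kinetic energy: KE_max = eV_s = 0.609 eV

From Einstein's photoelectric equation: KE_max = hc/λ - φ
Rearranging: φ = hc/λ - KE_max

Calculate photon energy:
E_photon = hc/λ = (6.626×10⁻³⁴ J·s)(3×10⁸ m/s) / (307.7×10⁻⁹ m) = 4.0294 eV

Therefore:
φ = 4.0294 - 0.609 = 3.42 eV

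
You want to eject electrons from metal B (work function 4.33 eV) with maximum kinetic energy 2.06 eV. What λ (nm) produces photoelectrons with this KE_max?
194.03 nm

From Einstein's equation: KE_max = hc/λ - φ

Rearranging for λ:
hc/λ = KE_max + φ
λ = hc/(KE_max + φ)

Required photon energy:
E_photon = KE_max + φ = 2.06 + 4.33 = 6.39 eV

Required wavelength:
λ = hc/E_photon = (6.626×10⁻³⁴)(3×10⁸) / (6.39 × 1.602×10⁻¹⁹)
λ = 194.03 nm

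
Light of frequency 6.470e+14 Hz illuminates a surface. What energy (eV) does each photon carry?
2.6758 eV

Using E = hf:

E = hf = (6.626×10⁻³⁴ J·s)(6.470e+14 Hz)
E = 2.6758 eV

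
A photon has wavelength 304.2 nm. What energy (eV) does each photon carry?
4.0757 eV

Using E = hf = hc/λ:

E = hc/λ = (6.626×10⁻³⁴ J·s)(3×10⁸ m/s) / (304.2×10⁻⁹ m)
E = 4.0757 eV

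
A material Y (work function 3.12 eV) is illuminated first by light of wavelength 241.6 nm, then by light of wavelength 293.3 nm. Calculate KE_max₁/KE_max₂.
1.8170

Using Einstein's equation: KE_max = hc/λ - φ

For λ₁ = 241.6 nm:
E₁ = hc/λ₁ = 5.1318 eV
KE₁ = E₁ - φ = 5.1318 - 3.12 = 2.0118 eV

For λ₂ = 293.3 nm:
E₂ = hc/λ₂ = 4.2272 eV
KE₂ = E₂ - φ = 4.2272 - 3.12 = 1.1072 eV

Ratio: KE₁/KE₂ = 2.0118/1.1072 = 1.8170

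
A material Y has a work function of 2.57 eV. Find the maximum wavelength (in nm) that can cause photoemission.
482.43 nm

The threshold wavelength is when the photon energy equals the work function:
hc/λ₀ = φ

Solving for λ₀:
λ₀ = hc/φ = (6.626×10⁻³⁴ J·s)(3×10⁸ m/s) / (2.57 eV × 1.602×10⁻¹⁹ J/eV)
λ₀ = 482.43 nm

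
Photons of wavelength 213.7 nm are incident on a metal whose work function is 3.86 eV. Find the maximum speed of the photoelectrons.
8.2647e+05 m/s

First, find the maximum kinetic energy:
E_photon = hc/λ = 5.8018 eV
KE_max = E_photon - φ = 5.8018 - 3.86 = 1.9418 eV

Convert to Joules: KE_max = 1.9418 × 1.602×10⁻¹⁹ J = 3.1111e-19 J

Then use KE = ½mv² to find velocity:
v = √(2·KE/m) = √(2 × 3.1111e-19 J / 9.109e-31 kg)
v = 8.2647e+05 m/s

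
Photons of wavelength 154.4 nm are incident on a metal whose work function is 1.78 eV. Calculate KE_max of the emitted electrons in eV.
6.2501 eV

Using Einstein's photoelectric equation: KE_max = hf - φ = hc/λ - φ

First, calculate the photon energy:
E_photon = hc/λ = (6.626×10⁻³⁴ J·s)(3×10⁸ m/s) / (154.4×10⁻⁹ m)
E_photon = 8.0301 eV

Then, the maximum kinetic energy:
KE_max = E_photon - φ = 8.0301 eV - 1.78 eV = 6.2501 eV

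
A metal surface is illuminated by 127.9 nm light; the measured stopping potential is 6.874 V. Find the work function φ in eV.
2.82 eV

The stopping potential gives the maximum kinetic energy: KE_max = eV_s = 6.874 eV

From Einstein's photoelectric equation: KE_max = hc/λ - φ
Rearranging: φ = hc/λ - KE_max

Calculate photon energy:
E_photon = hc/λ = (6.626×10⁻³⁴ J·s)(3×10⁸ m/s) / (127.9×10⁻⁹ m) = 9.6938 eV

Therefore:
φ = 9.6938 - 6.874 = 2.82 eV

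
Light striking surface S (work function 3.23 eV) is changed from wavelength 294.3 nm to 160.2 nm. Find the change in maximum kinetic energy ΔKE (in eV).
3.5265 eV

Using Einstein's equation: KE_max = hc/λ - φ

For λ₁ = 294.3 nm:
KE₁ = hc/λ₁ - φ = 4.2129 - 3.23 = 0.9829 eV

For λ₂ = 160.2 nm:
KE₂ = hc/λ₂ - φ = 7.7393 - 3.23 = 4.5093 eV

Change in KE:
ΔKE = KE₂ - KE₁ = 4.5093 - 0.9829 = 3.5265 eV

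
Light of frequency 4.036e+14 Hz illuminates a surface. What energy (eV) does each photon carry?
1.6692 eV

Using E = hf:

E = hf = (6.626×10⁻³⁴ J·s)(4.036e+14 Hz)
E = 1.6692 eV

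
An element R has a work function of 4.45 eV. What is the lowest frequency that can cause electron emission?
1.0760e+15 Hz

The threshold frequency is when the photon energy equals the work function:
hf₀ = φ

Solving for f₀:
f₀ = φ/h = (4.45 eV × 1.602×10⁻¹⁹ J/eV) / (6.626×10⁻³⁴ J·s)
f₀ = 1.0760e+15 Hz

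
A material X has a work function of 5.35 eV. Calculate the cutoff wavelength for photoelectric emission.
231.75 nm

The threshold wavelength is when the photon energy equals the work function:
hc/λ₀ = φ

Solving for λ₀:
λ₀ = hc/φ = (6.626×10⁻³⁴ J·s)(3×10⁸ m/s) / (5.35 eV × 1.602×10⁻¹⁹ J/eV)
λ₀ = 231.75 nm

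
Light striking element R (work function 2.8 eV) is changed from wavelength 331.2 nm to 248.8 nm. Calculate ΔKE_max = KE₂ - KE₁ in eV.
1.2398 eV

Using Einstein's equation: KE_max = hc/λ - φ

For λ₁ = 331.2 nm:
KE₁ = hc/λ₁ - φ = 3.7435 - 2.8 = 0.9435 eV

For λ₂ = 248.8 nm:
KE₂ = hc/λ₂ - φ = 4.9833 - 2.8 = 2.1833 eV

Change in KE:
ΔKE = KE₂ - KE₁ = 2.1833 - 0.9435 = 1.2398 eV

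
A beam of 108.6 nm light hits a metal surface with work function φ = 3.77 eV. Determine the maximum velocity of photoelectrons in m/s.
1.6401e+06 m/s

First, find the maximum kinetic energy:
E_photon = hc/λ = 11.4166 eV
KE_max = E_photon - φ = 11.4166 - 3.77 = 7.6466 eV

Convert to Joules: KE_max = 7.6466 × 1.602×10⁻¹⁹ J = 1.2251e-18 J

Then use KE = ½mv² to find velocity:
v = √(2·KE/m) = √(2 × 1.2251e-18 J / 9.109e-31 kg)
v = 1.6401e+06 m/s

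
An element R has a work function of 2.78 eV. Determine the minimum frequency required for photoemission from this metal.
6.7220e+14 Hz

The threshold frequency is when the photon energy equals the work function:
hf₀ = φ

Solving for f₀:
f₀ = φ/h = (2.78 eV × 1.602×10⁻¹⁹ J/eV) / (6.626×10⁻³⁴ J·s)
f₀ = 6.7220e+14 Hz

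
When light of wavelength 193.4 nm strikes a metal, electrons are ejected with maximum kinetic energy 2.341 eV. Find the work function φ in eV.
4.07 eV

From Einstein's photoelectric equation: KE_max = hf - φ = hc/λ - φ

Rearranging for φ:
φ = hc/λ - KE_max

Calculate photon energy:
E_photon = hc/λ = 6.4108 eV

Therefore:
φ = 6.4108 - 2.341 = 4.07 eV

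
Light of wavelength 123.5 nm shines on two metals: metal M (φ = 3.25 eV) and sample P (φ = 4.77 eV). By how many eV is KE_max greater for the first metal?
1.5200 eV

Using KE_max = hc/λ - φ for each metal:

Photon energy: E = hc/λ = 10.0392 eV

For metal M (φ₁ = 3.25 eV):
KE₁ = E - φ₁ = 10.0392 - 3.25 = 6.7892 eV

For sample P (φ₂ = 4.77 eV):
KE₂ = E - φ₂ = 10.0392 - 4.77 = 5.2692 eV

Difference:
ΔKE = KE₁ - KE₂ = 6.7892 - 5.2692 = 1.5200 eV

Note: The difference equals the difference in work functions: 4.77 - 3.25 = 1.52 eV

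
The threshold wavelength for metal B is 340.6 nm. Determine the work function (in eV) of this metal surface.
3.64 eV

At the threshold wavelength, photon energy equals work function:
φ = hc/λ₀

Calculating:
φ = (6.626×10⁻³⁴ J·s)(3×10⁸ m/s) / (340.6×10⁻⁹ m)
φ = 3.64 eV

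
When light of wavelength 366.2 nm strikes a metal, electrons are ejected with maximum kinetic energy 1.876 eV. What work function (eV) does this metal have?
1.51 eV

From Einstein's photoelectric equation: KE_max = hf - φ = hc/λ - φ

Rearranging for φ:
φ = hc/λ - KE_max

Calculate photon energy:
E_photon = hc/λ = 3.3857 eV

Therefore:
φ = 3.3857 - 1.876 = 1.51 eV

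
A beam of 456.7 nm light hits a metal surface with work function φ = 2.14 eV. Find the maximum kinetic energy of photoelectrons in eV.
0.5748 eV

Using Einstein's photoelectric equation: KE_max = hf - φ = hc/λ - φ

First, calculate the photon energy:
E_photon = hc/λ = (6.626×10⁻³⁴ J·s)(3×10⁸ m/s) / (456.7×10⁻⁹ m)
E_photon = 2.7148 eV

Then, the maximum kinetic energy:
KE_max = E_photon - φ = 2.7148 eV - 2.14 eV = 0.5748 eV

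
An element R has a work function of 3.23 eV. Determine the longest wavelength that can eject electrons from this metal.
383.85 nm

The threshold wavelength is when the photon energy equals the work function:
hc/λ₀ = φ

Solving for λ₀:
λ₀ = hc/φ = (6.626×10⁻³⁴ J·s)(3×10⁸ m/s) / (3.23 eV × 1.602×10⁻¹⁹ J/eV)
λ₀ = 383.85 nm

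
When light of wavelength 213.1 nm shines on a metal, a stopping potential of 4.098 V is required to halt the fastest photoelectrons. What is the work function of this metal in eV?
1.72 eV

The stopping potential gives the maximum kinetic energy: KE_max = eV_s = 4.098 eV

From Einstein's photoelectric equation: KE_max = hc/λ - φ
Rearranging: φ = hc/λ - KE_max

Calculate photon energy:
E_photon = hc/λ = (6.626×10⁻³⁴ J·s)(3×10⁸ m/s) / (213.1×10⁻⁹ m) = 5.8181 eV

Therefore:
φ = 5.8181 - 4.098 = 1.72 eV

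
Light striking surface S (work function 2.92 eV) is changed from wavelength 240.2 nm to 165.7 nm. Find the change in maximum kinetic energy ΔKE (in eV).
2.3207 eV

Using Einstein's equation: KE_max = hc/λ - φ

For λ₁ = 240.2 nm:
KE₁ = hc/λ₁ - φ = 5.1617 - 2.92 = 2.2417 eV

For λ₂ = 165.7 nm:
KE₂ = hc/λ₂ - φ = 7.4825 - 2.92 = 4.5625 eV

Change in KE:
ΔKE = KE₂ - KE₁ = 4.5625 - 2.2417 = 2.3207 eV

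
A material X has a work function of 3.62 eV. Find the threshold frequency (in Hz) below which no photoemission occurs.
8.7531e+14 Hz

The threshold frequency is when the photon energy equals the work function:
hf₀ = φ

Solving for f₀:
f₀ = φ/h = (3.62 eV × 1.602×10⁻¹⁹ J/eV) / (6.626×10⁻³⁴ J·s)
f₀ = 8.7531e+14 Hz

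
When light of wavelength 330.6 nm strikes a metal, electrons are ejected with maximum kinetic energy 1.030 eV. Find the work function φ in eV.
2.72 eV

From Einstein's photoelectric equation: KE_max = hf - φ = hc/λ - φ

Rearranging for φ:
φ = hc/λ - KE_max

Calculate photon energy:
E_photon = hc/λ = 3.7503 eV

Therefore:
φ = 3.7503 - 1.030 = 2.72 eV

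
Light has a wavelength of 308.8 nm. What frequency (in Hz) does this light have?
9.7083e+14 Hz

Using the wave equation: c = fλ

Solving for frequency:
f = c/λ = (3×10⁸ m/s) / (308.8×10⁻⁹ m)
f = 9.7083e+14 Hz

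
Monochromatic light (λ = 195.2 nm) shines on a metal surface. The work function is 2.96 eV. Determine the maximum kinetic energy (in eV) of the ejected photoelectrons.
3.3916 eV

Using Einstein's photoelectric equation: KE_max = hf - φ = hc/λ - φ

First, calculate the photon energy:
E_photon = hc/λ = (6.626×10⁻³⁴ J·s)(3×10⁸ m/s) / (195.2×10⁻⁹ m)
E_photon = 6.3516 eV

Then, the maximum kinetic energy:
KE_max = E_photon - φ = 6.3516 eV - 2.96 eV = 3.3916 eV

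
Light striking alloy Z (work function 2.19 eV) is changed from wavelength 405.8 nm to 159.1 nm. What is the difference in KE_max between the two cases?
4.7375 eV

Using Einstein's equation: KE_max = hc/λ - φ

For λ₁ = 405.8 nm:
KE₁ = hc/λ₁ - φ = 3.0553 - 2.19 = 0.8653 eV

For λ₂ = 159.1 nm:
KE₂ = hc/λ₂ - φ = 7.7928 - 2.19 = 5.6028 eV

Change in KE:
ΔKE = KE₂ - KE₁ = 5.6028 - 0.8653 = 4.7375 eV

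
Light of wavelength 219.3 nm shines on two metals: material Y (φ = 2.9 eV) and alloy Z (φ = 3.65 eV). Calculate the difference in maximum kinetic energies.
0.7500 eV

Using KE_max = hc/λ - φ for each metal:

Photon energy: E = hc/λ = 5.6536 eV

For material Y (φ₁ = 2.9 eV):
KE₁ = E - φ₁ = 5.6536 - 2.9 = 2.7536 eV

For alloy Z (φ₂ = 3.65 eV):
KE₂ = E - φ₂ = 5.6536 - 3.65 = 2.0036 eV

Difference:
ΔKE = KE₁ - KE₂ = 2.7536 - 2.0036 = 0.7500 eV

Note: The difference equals the difference in work functions: 3.65 - 2.9 = 0.75 eV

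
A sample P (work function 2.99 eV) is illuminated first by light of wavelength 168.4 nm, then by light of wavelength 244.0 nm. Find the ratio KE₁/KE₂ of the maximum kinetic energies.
2.0908

Using Einstein's equation: KE_max = hc/λ - φ

For λ₁ = 168.4 nm:
E₁ = hc/λ₁ = 7.3625 eV
KE₁ = E₁ - φ = 7.3625 - 2.99 = 4.3725 eV

For λ₂ = 244.0 nm:
E₂ = hc/λ₂ = 5.0813 eV
KE₂ = E₂ - φ = 5.0813 - 2.99 = 2.0913 eV

Ratio: KE₁/KE₂ = 4.3725/2.0913 = 2.0908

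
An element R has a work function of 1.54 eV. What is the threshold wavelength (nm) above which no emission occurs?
805.09 nm

The threshold wavelength is when the photon energy equals the work function:
hc/λ₀ = φ

Solving for λ₀:
λ₀ = hc/φ = (6.626×10⁻³⁴ J·s)(3×10⁸ m/s) / (1.54 eV × 1.602×10⁻¹⁹ J/eV)
λ₀ = 805.09 nm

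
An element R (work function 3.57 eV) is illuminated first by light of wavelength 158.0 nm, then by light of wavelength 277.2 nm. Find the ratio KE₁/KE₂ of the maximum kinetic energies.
4.7379

Using Einstein's equation: KE_max = hc/λ - φ

For λ₁ = 158.0 nm:
E₁ = hc/λ₁ = 7.8471 eV
KE₁ = E₁ - φ = 7.8471 - 3.57 = 4.2771 eV

For λ₂ = 277.2 nm:
E₂ = hc/λ₂ = 4.4727 eV
KE₂ = E₂ - φ = 4.4727 - 3.57 = 0.9027 eV

Ratio: KE₁/KE₂ = 4.2771/0.9027 = 4.7379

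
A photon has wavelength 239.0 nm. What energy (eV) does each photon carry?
5.1876 eV

Using E = hf = hc/λ:

E = hc/λ = (6.626×10⁻³⁴ J·s)(3×10⁸ m/s) / (239.0×10⁻⁹ m)
E = 5.1876 eV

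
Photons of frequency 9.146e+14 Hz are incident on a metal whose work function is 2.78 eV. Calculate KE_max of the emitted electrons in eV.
1.0025 eV

Using Einstein's photoelectric equation: KE_max = hf - φ

First, calculate the photon energy:
E_photon = hf = (6.626×10⁻³⁴ J·s)(9.146e+14 Hz)
E_photon = 3.7825 eV

Then, the maximum kinetic energy:
KE_max = E_photon - φ = 3.7825 eV - 2.78 eV = 1.0025 eV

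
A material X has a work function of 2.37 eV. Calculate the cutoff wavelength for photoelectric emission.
523.14 nm

The threshold wavelength is when the photon energy equals the work function:
hc/λ₀ = φ

Solving for λ₀:
λ₀ = hc/φ = (6.626×10⁻³⁴ J·s)(3×10⁸ m/s) / (2.37 eV × 1.602×10⁻¹⁹ J/eV)
λ₀ = 523.14 nm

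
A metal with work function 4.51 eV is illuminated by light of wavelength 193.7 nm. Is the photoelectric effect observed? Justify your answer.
Yes

For photoemission, the photon energy must exceed the work function.

Photon energy: E = hc/λ = 6.4008 eV
Work function: φ = 4.51 eV

Since E_photon (6.4008 eV) > φ (4.51 eV), photoemission WILL occur.
The threshold wavelength is λ₀ = hc/φ = 274.9 nm.
Since 193.7 nm < 274.9 nm, the light has sufficient energy.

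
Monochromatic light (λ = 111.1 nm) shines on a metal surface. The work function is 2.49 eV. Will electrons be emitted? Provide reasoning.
Yes

For photoemission, the photon energy must exceed the work function.

Photon energy: E = hc/λ = 11.1597 eV
Work function: φ = 2.49 eV

Since E_photon (11.1597 eV) > φ (2.49 eV), photoemission WILL occur.
The threshold wavelength is λ₀ = hc/φ = 497.9 nm.
Since 111.1 nm < 497.9 nm, the light has sufficient energy.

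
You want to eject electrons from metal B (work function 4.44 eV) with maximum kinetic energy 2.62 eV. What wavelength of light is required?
175.62 nm

From Einstein's equation: KE_max = hc/λ - φ

Rearranging for λ:
hc/λ = KE_max + φ
λ = hc/(KE_max + φ)

Required photon energy:
E_photon = KE_max + φ = 2.62 + 4.44 = 7.06 eV

Required wavelength:
λ = hc/E_photon = (6.626×10⁻³⁴)(3×10⁸) / (7.06 × 1.602×10⁻¹⁹)
λ = 175.62 nm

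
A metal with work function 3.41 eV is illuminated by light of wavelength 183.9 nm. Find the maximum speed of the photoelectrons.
1.0826e+06 m/s

First, find the maximum kinetic energy:
E_photon = hc/λ = 6.7419 eV
KE_max = E_photon - φ = 6.7419 - 3.41 = 3.3319 eV

Convert to Joules: KE_max = 3.3319 × 1.602×10⁻¹⁹ J = 5.3383e-19 J

Then use KE = ½mv² to find velocity:
v = √(2·KE/m) = √(2 × 5.3383e-19 J / 9.109e-31 kg)
v = 1.0826e+06 m/s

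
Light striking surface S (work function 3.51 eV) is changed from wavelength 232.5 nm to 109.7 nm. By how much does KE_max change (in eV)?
5.9695 eV

Using Einstein's equation: KE_max = hc/λ - φ

For λ₁ = 232.5 nm:
KE₁ = hc/λ₁ - φ = 5.3327 - 3.51 = 1.8227 eV

For λ₂ = 109.7 nm:
KE₂ = hc/λ₂ - φ = 11.3021 - 3.51 = 7.7921 eV

Change in KE:
ΔKE = KE₂ - KE₁ = 7.7921 - 1.8227 = 5.9695 eV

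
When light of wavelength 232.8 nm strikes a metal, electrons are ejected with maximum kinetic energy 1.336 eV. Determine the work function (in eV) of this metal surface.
3.99 eV

From Einstein's photoelectric equation: KE_max = hf - φ = hc/λ - φ

Rearranging for φ:
φ = hc/λ - KE_max

Calculate photon energy:
E_photon = hc/λ = 5.3258 eV

Therefore:
φ = 5.3258 - 1.336 = 3.99 eV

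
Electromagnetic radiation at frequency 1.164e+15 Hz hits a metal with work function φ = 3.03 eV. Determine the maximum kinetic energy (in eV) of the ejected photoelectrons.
1.7839 eV

Using Einstein's photoelectric equation: KE_max = hf - φ

First, calculate the photon energy:
E_photon = hf = (6.626×10⁻³⁴ J·s)(1.164e+15 Hz)
E_photon = 4.8139 eV

Then, the maximum kinetic energy:
KE_max = E_photon - φ = 4.8139 eV - 3.03 eV = 1.7839 eV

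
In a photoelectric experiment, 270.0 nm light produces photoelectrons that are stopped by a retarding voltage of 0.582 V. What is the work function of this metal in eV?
4.01 eV

The stopping potential gives the maximum kinetic energy: KE_max = eV_s = 0.582 eV

From Einstein's photoelectric equation: KE_max = hc/λ - φ
Rearranging: φ = hc/λ - KE_max

Calculate photon energy:
E_photon = hc/λ = (6.626×10⁻³⁴ J·s)(3×10⁸ m/s) / (270.0×10⁻⁹ m) = 4.5920 eV

Therefore:
φ = 4.5920 - 0.582 = 4.01 eV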